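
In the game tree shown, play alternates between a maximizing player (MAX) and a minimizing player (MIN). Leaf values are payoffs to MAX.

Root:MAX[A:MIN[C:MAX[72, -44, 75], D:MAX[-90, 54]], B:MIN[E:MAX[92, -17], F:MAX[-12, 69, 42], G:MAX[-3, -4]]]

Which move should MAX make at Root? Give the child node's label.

C (MAX): max(72, -44, 75) = 75
D (MAX): max(-90, 54) = 54
A (MIN): min(75, 54) = 54
E (MAX): max(92, -17) = 92
F (MAX): max(-12, 69, 42) = 69
G (MAX): max(-3, -4) = -3
B (MIN): min(92, 69, -3) = -3
Root (MAX): max(54, -3) = 54
MAX at Root wants the highest of {A=54, B=-3}, so chooses A.

A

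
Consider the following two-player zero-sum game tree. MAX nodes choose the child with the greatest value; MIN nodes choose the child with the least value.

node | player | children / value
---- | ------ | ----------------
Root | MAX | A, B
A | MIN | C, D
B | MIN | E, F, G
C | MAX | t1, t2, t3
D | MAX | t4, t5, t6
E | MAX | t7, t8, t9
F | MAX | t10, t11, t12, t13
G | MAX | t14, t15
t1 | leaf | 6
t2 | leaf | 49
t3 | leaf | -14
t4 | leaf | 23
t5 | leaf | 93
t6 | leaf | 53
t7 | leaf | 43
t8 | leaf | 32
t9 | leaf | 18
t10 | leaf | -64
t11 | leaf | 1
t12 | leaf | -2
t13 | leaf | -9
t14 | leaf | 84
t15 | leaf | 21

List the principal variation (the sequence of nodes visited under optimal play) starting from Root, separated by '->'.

C (MAX): max(6, 49, -14) = 49
D (MAX): max(23, 93, 53) = 93
A (MIN): min(49, 93) = 49
E (MAX): max(43, 32, 18) = 43
F (MAX): max(-64, 1, -2, -9) = 1
G (MAX): max(84, 21) = 84
B (MIN): min(43, 1, 84) = 1
Root (MAX): max(49, 1) = 49
At Root, MAX picks A (highest: 49).
At A, MIN picks C (lowest: 49).
At C, MAX picks t2 (highest: 49).
Terminal value 49.

Root -> A -> C -> t2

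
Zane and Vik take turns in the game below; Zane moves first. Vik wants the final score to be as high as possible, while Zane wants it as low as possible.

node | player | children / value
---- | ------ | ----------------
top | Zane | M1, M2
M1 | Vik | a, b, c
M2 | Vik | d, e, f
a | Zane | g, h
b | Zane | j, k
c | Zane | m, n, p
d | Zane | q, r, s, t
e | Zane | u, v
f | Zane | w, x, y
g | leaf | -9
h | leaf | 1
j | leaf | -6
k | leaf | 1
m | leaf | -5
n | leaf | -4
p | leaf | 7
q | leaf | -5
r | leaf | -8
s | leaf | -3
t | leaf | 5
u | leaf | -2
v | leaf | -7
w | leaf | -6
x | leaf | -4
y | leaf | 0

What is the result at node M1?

-5

a (Zane): min(-9, 1) = -9
b (Zane): min(-6, 1) = -6
c (Zane): min(-5, -4, 7) = -5
M1 (Vik): max(-9, -6, -5) = -5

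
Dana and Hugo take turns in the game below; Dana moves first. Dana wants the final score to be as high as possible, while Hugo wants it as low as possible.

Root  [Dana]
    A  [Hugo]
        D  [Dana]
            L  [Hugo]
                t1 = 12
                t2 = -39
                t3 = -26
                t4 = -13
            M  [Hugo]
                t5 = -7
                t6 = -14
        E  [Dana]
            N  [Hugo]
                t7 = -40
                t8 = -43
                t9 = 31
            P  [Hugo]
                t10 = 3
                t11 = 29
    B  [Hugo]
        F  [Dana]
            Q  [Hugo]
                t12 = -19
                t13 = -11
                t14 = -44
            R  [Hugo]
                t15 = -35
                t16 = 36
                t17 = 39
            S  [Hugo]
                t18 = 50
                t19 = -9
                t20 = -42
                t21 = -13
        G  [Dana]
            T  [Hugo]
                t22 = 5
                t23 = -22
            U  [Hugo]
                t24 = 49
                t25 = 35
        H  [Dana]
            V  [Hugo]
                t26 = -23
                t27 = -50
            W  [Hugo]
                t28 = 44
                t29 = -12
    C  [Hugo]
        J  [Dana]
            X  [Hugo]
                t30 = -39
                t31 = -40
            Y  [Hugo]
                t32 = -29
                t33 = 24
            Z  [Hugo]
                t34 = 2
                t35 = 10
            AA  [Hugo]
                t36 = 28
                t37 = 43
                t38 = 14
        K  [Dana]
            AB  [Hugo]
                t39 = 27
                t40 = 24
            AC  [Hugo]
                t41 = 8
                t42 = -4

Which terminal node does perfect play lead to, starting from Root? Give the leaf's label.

t38

L (Hugo): min(12, -39, -26, -13) = -39
M (Hugo): min(-7, -14) = -14
D (Dana): max(-39, -14) = -14
N (Hugo): min(-40, -43, 31) = -43
P (Hugo): min(3, 29) = 3
E (Dana): max(-43, 3) = 3
A (Hugo): min(-14, 3) = -14
Q (Hugo): min(-19, -11, -44) = -44
R (Hugo): min(-35, 36, 39) = -35
S (Hugo): min(50, -9, -42, -13) = -42
F (Dana): max(-44, -35, -42) = -35
T (Hugo): min(5, -22) = -22
U (Hugo): min(49, 35) = 35
G (Dana): max(-22, 35) = 35
V (Hugo): min(-23, -50) = -50
W (Hugo): min(44, -12) = -12
H (Dana): max(-50, -12) = -12
B (Hugo): min(-35, 35, -12) = -35
X (Hugo): min(-39, -40) = -40
Y (Hugo): min(-29, 24) = -29
Z (Hugo): min(2, 10) = 2
AA (Hugo): min(28, 43, 14) = 14
J (Dana): max(-40, -29, 2, 14) = 14
AB (Hugo): min(27, 24) = 24
AC (Hugo): min(8, -4) = -4
K (Dana): max(24, -4) = 24
C (Hugo): min(14, 24) = 14
Root (Dana): max(-14, -35, 14) = 14
At Root, Dana picks C (highest: 14).
At C, Hugo picks J (lowest: 14).
At J, Dana picks AA (highest: 14).
At AA, Hugo picks t38 (lowest: 14).
Terminal value 14.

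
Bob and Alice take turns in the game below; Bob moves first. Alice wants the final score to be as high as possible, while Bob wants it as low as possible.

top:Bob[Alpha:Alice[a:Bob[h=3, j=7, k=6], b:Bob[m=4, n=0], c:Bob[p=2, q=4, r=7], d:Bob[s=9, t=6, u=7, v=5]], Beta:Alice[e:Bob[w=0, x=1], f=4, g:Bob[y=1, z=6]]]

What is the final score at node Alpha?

a (Bob): min(3, 7, 6) = 3
b (Bob): min(4, 0) = 0
c (Bob): min(2, 4, 7) = 2
d (Bob): min(9, 6, 7, 5) = 5
Alpha (Alice): max(3, 0, 2, 5) = 5

5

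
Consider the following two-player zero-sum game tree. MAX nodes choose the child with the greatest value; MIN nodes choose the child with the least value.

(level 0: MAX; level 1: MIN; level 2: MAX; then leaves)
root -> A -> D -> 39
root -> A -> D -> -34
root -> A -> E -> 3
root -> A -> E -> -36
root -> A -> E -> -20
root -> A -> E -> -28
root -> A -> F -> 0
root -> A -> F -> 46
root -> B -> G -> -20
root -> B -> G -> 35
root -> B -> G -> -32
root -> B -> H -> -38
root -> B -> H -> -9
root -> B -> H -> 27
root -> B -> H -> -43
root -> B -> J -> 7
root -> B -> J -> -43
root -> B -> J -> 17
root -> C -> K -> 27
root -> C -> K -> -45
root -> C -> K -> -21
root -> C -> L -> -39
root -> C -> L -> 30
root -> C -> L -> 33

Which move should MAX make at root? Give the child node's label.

D (MAX): max(39, -34) = 39
E (MAX): max(3, -36, -20, -28) = 3
F (MAX): max(0, 46) = 46
A (MIN): min(39, 3, 46) = 3
G (MAX): max(-20, 35, -32) = 35
H (MAX): max(-38, -9, 27, -43) = 27
J (MAX): max(7, -43, 17) = 17
B (MIN): min(35, 27, 17) = 17
K (MAX): max(27, -45, -21) = 27
L (MAX): max(-39, 30, 33) = 33
C (MIN): min(27, 33) = 27
root (MAX): max(3, 17, 27) = 27
MAX at root wants the highest of {A=3, B=17, C=27}, so chooses C.

C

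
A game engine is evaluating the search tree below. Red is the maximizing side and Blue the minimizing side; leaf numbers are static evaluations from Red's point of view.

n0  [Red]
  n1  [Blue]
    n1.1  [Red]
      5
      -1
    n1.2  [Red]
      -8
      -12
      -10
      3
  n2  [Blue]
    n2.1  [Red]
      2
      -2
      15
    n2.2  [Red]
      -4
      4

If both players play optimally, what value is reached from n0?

n1.1 (Red): max(5, -1) = 5
n1.2 (Red): max(-8, -12, -10, 3) = 3
n1 (Blue): min(5, 3) = 3
n2.1 (Red): max(2, -2, 15) = 15
n2.2 (Red): max(-4, 4) = 4
n2 (Blue): min(15, 4) = 4
n0 (Red): max(3, 4) = 4

4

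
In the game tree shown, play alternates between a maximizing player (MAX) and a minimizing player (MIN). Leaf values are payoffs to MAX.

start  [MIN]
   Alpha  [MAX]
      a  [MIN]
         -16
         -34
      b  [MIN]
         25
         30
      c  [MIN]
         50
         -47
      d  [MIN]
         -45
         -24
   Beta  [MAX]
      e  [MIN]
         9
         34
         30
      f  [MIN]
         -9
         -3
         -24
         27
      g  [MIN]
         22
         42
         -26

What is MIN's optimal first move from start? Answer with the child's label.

Beta

a (MIN): min(-16, -34) = -34
b (MIN): min(25, 30) = 25
c (MIN): min(50, -47) = -47
d (MIN): min(-45, -24) = -45
Alpha (MAX): max(-34, 25, -47, -45) = 25
e (MIN): min(9, 34, 30) = 9
f (MIN): min(-9, -3, -24, 27) = -24
g (MIN): min(22, 42, -26) = -26
Beta (MAX): max(9, -24, -26) = 9
start (MIN): min(25, 9) = 9
MIN at start wants the lowest of {Alpha=25, Beta=9}, so chooses Beta.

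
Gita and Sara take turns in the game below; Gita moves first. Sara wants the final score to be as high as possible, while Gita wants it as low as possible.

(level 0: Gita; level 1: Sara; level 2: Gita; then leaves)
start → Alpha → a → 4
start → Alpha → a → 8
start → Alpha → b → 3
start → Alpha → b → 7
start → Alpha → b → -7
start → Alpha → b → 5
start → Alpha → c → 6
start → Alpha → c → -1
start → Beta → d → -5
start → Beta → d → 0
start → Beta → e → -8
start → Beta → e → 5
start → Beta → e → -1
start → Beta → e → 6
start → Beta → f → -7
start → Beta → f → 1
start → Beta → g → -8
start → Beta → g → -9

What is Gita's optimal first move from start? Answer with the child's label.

Beta

a (Gita): min(4, 8) = 4
b (Gita): min(3, 7, -7, 5) = -7
c (Gita): min(6, -1) = -1
Alpha (Sara): max(4, -7, -1) = 4
d (Gita): min(-5, 0) = -5
e (Gita): min(-8, 5, -1, 6) = -8
f (Gita): min(-7, 1) = -7
g (Gita): min(-8, -9) = -9
Beta (Sara): max(-5, -8, -7, -9) = -5
start (Gita): min(4, -5) = -5
Gita at start wants the lowest of {Alpha=4, Beta=-5}, so chooses Beta.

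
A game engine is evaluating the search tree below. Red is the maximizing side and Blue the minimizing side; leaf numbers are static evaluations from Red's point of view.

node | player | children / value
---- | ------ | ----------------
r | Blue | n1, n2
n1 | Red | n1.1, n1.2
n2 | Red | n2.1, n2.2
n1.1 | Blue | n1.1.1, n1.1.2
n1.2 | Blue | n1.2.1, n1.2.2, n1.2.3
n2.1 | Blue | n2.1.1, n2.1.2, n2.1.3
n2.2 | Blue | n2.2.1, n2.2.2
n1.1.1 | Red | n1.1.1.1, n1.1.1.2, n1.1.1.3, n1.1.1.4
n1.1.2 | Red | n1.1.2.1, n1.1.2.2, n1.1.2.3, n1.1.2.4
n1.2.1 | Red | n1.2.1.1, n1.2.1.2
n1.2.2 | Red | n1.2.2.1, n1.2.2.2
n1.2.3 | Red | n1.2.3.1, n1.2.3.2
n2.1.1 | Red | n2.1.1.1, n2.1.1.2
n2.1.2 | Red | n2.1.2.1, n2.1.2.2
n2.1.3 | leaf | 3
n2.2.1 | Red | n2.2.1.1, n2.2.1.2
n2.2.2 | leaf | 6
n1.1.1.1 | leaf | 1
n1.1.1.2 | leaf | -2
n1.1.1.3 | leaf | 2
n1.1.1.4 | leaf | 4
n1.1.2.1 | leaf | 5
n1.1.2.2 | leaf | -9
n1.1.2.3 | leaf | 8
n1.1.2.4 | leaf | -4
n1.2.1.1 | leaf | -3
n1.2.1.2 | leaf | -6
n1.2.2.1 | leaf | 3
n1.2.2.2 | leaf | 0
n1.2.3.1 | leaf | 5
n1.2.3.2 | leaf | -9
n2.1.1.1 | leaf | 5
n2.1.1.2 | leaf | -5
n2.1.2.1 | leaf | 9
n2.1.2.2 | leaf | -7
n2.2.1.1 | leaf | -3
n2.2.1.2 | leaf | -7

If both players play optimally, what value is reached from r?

3

n1.1.1 (Red): max(1, -2, 2, 4) = 4
n1.1.2 (Red): max(5, -9, 8, -4) = 8
n1.1 (Blue): min(4, 8) = 4
n1.2.1 (Red): max(-3, -6) = -3
n1.2.2 (Red): max(3, 0) = 3
n1.2.3 (Red): max(5, -9) = 5
n1.2 (Blue): min(-3, 3, 5) = -3
n1 (Red): max(4, -3) = 4
n2.1.1 (Red): max(5, -5) = 5
n2.1.2 (Red): max(9, -7) = 9
n2.1 (Blue): min(5, 9, 3) = 3
n2.2.1 (Red): max(-3, -7) = -3
n2.2 (Blue): min(-3, 6) = -3
n2 (Red): max(3, -3) = 3
r (Blue): min(4, 3) = 3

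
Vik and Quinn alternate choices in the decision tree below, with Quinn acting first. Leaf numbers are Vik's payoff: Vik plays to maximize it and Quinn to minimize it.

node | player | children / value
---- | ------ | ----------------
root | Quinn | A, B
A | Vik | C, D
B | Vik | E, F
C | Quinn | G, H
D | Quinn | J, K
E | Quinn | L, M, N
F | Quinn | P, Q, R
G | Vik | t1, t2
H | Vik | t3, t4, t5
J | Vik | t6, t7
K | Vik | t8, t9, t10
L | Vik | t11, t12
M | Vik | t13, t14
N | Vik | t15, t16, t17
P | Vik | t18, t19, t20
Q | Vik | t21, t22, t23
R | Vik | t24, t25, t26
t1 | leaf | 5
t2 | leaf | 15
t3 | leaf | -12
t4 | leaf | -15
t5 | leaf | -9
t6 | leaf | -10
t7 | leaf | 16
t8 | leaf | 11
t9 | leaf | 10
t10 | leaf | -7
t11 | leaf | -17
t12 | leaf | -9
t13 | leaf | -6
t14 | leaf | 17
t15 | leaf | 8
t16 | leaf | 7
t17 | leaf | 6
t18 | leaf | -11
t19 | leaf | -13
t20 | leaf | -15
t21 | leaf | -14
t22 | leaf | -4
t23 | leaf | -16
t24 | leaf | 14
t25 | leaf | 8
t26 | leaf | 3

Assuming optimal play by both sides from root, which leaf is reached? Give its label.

G (Vik): max(5, 15) = 15
H (Vik): max(-12, -15, -9) = -9
C (Quinn): min(15, -9) = -9
J (Vik): max(-10, 16) = 16
K (Vik): max(11, 10, -7) = 11
D (Quinn): min(16, 11) = 11
A (Vik): max(-9, 11) = 11
L (Vik): max(-17, -9) = -9
M (Vik): max(-6, 17) = 17
N (Vik): max(8, 7, 6) = 8
E (Quinn): min(-9, 17, 8) = -9
P (Vik): max(-11, -13, -15) = -11
Q (Vik): max(-14, -4, -16) = -4
R (Vik): max(14, 8, 3) = 14
F (Quinn): min(-11, -4, 14) = -11
B (Vik): max(-9, -11) = -9
root (Quinn): min(11, -9) = -9
At root, Quinn picks B (lowest: -9).
At B, Vik picks E (highest: -9).
At E, Quinn picks L (lowest: -9).
At L, Vik picks t12 (highest: -9).
Terminal value -9.

t12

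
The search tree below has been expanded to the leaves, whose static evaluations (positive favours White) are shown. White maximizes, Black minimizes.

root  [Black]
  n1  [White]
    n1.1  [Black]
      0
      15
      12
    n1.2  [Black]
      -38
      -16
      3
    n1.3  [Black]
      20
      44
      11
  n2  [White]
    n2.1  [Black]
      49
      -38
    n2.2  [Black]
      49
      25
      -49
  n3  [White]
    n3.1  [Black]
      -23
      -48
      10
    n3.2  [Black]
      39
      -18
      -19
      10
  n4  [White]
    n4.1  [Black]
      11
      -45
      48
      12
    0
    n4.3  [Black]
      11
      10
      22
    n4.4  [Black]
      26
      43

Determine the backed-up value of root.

n1.1 (Black): min(0, 15, 12) = 0
n1.2 (Black): min(-38, -16, 3) = -38
n1.3 (Black): min(20, 44, 11) = 11
n1 (White): max(0, -38, 11) = 11
n2.1 (Black): min(49, -38) = -38
n2.2 (Black): min(49, 25, -49) = -49
n2 (White): max(-38, -49) = -38
n3.1 (Black): min(-23, -48, 10) = -48
n3.2 (Black): min(39, -18, -19, 10) = -19
n3 (White): max(-48, -19) = -19
n4.1 (Black): min(11, -45, 48, 12) = -45
n4.3 (Black): min(11, 10, 22) = 10
n4.4 (Black): min(26, 43) = 26
n4 (White): max(-45, 0, 10, 26) = 26
root (Black): min(11, -38, -19, 26) = -38

-38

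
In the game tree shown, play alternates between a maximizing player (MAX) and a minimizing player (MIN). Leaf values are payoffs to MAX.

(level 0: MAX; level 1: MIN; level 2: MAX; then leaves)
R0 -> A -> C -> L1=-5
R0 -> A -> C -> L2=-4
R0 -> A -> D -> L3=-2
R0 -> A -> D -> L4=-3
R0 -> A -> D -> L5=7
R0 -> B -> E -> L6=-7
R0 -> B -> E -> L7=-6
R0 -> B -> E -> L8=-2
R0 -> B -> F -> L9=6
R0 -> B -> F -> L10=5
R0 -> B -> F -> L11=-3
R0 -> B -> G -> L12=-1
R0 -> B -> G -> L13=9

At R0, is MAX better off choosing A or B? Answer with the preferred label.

B

C (MAX): max(-5, -4) = -4
D (MAX): max(-2, -3, 7) = 7
A (MIN): min(-4, 7) = -4
E (MAX): max(-7, -6, -2) = -2
F (MAX): max(6, 5, -3) = 6
G (MAX): max(-1, 9) = 9
B (MIN): min(-2, 6, 9) = -2
MAX prefers the higher value; A=-4, B=-2. B is better since -2 > -4.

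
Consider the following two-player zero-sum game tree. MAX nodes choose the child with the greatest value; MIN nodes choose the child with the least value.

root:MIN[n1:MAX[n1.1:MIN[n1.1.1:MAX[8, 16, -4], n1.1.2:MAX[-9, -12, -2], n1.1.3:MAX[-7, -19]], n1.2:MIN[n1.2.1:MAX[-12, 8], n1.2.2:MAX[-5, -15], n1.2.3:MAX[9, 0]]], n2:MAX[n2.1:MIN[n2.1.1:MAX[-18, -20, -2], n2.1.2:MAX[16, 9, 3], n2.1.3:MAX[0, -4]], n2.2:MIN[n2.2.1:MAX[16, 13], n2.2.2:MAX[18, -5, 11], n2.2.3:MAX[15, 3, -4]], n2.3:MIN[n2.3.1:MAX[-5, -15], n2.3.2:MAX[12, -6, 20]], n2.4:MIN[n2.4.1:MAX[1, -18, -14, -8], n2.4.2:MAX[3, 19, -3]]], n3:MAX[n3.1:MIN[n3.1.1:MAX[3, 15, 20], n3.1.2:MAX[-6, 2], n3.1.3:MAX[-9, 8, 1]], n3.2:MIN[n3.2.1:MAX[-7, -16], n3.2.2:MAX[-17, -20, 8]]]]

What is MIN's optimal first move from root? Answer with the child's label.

n1

n1.1.1 (MAX): max(8, 16, -4) = 16
n1.1.2 (MAX): max(-9, -12, -2) = -2
n1.1.3 (MAX): max(-7, -19) = -7
n1.1 (MIN): min(16, -2, -7) = -7
n1.2.1 (MAX): max(-12, 8) = 8
n1.2.2 (MAX): max(-5, -15) = -5
n1.2.3 (MAX): max(9, 0) = 9
n1.2 (MIN): min(8, -5, 9) = -5
n1 (MAX): max(-7, -5) = -5
n2.1.1 (MAX): max(-18, -20, -2) = -2
n2.1.2 (MAX): max(16, 9, 3) = 16
n2.1.3 (MAX): max(0, -4) = 0
n2.1 (MIN): min(-2, 16, 0) = -2
n2.2.1 (MAX): max(16, 13) = 16
n2.2.2 (MAX): max(18, -5, 11) = 18
n2.2.3 (MAX): max(15, 3, -4) = 15
n2.2 (MIN): min(16, 18, 15) = 15
n2.3.1 (MAX): max(-5, -15) = -5
n2.3.2 (MAX): max(12, -6, 20) = 20
n2.3 (MIN): min(-5, 20) = -5
n2.4.1 (MAX): max(1, -18, -14, -8) = 1
n2.4.2 (MAX): max(3, 19, -3) = 19
n2.4 (MIN): min(1, 19) = 1
n2 (MAX): max(-2, 15, -5, 1) = 15
n3.1.1 (MAX): max(3, 15, 20) = 20
n3.1.2 (MAX): max(-6, 2) = 2
n3.1.3 (MAX): max(-9, 8, 1) = 8
n3.1 (MIN): min(20, 2, 8) = 2
n3.2.1 (MAX): max(-7, -16) = -7
n3.2.2 (MAX): max(-17, -20, 8) = 8
n3.2 (MIN): min(-7, 8) = -7
n3 (MAX): max(2, -7) = 2
root (MIN): min(-5, 15, 2) = -5
MIN at root wants the lowest of {n1=-5, n2=15, n3=2}, so chooses n1.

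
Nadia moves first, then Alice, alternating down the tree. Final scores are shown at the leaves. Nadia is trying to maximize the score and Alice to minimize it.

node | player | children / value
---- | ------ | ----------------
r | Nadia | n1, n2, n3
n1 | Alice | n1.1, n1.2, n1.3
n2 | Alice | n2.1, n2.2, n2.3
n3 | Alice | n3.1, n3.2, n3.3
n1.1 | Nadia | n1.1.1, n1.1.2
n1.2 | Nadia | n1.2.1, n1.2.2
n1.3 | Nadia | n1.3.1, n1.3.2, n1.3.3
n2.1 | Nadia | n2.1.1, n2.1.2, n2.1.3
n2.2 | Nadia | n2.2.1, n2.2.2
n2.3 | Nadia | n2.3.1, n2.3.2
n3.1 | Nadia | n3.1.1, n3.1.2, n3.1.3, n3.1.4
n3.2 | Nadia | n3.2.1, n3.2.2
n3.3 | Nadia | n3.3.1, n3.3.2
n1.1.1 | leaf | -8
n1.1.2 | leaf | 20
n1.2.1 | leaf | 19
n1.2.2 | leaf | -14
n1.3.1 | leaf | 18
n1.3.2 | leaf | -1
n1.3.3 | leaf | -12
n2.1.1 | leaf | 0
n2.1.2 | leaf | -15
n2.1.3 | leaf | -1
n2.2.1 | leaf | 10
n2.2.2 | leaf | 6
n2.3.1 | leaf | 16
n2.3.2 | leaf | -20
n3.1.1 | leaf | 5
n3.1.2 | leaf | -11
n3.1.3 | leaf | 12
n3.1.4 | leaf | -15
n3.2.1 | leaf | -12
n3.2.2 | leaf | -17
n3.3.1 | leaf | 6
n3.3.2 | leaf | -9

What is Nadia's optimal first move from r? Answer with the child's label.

n1

n1.1 (Nadia): max(-8, 20) = 20
n1.2 (Nadia): max(19, -14) = 19
n1.3 (Nadia): max(18, -1, -12) = 18
n1 (Alice): min(20, 19, 18) = 18
n2.1 (Nadia): max(0, -15, -1) = 0
n2.2 (Nadia): max(10, 6) = 10
n2.3 (Nadia): max(16, -20) = 16
n2 (Alice): min(0, 10, 16) = 0
n3.1 (Nadia): max(5, -11, 12, -15) = 12
n3.2 (Nadia): max(-12, -17) = -12
n3.3 (Nadia): max(6, -9) = 6
n3 (Alice): min(12, -12, 6) = -12
r (Nadia): max(18, 0, -12) = 18
Nadia at r wants the highest of {n1=18, n2=0, n3=-12}, so chooses n1.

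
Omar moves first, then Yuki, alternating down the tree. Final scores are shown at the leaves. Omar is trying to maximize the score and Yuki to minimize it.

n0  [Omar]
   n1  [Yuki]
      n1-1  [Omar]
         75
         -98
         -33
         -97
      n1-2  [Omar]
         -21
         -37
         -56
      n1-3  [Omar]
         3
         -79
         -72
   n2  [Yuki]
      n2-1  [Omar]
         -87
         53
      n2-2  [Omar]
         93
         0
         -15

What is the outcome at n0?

n1-1 (Omar): max(75, -98, -33, -97) = 75
n1-2 (Omar): max(-21, -37, -56) = -21
n1-3 (Omar): max(3, -79, -72) = 3
n1 (Yuki): min(75, -21, 3) = -21
n2-1 (Omar): max(-87, 53) = 53
n2-2 (Omar): max(93, 0, -15) = 93
n2 (Yuki): min(53, 93) = 53
n0 (Omar): max(-21, 53) = 53

53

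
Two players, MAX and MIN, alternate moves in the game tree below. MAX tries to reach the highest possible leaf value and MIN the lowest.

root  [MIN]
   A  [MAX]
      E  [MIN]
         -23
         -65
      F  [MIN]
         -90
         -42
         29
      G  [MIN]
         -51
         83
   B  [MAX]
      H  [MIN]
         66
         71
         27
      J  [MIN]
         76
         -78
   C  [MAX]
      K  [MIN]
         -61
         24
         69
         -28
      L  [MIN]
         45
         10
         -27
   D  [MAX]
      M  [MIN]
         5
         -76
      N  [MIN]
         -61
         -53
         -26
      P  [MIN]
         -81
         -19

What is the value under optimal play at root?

E (MIN): min(-23, -65) = -65
F (MIN): min(-90, -42, 29) = -90
G (MIN): min(-51, 83) = -51
A (MAX): max(-65, -90, -51) = -51
H (MIN): min(66, 71, 27) = 27
J (MIN): min(76, -78) = -78
B (MAX): max(27, -78) = 27
K (MIN): min(-61, 24, 69, -28) = -61
L (MIN): min(45, 10, -27) = -27
C (MAX): max(-61, -27) = -27
M (MIN): min(5, -76) = -76
N (MIN): min(-61, -53, -26) = -61
P (MIN): min(-81, -19) = -81
D (MAX): max(-76, -61, -81) = -61
root (MIN): min(-51, 27, -27, -61) = -61

-61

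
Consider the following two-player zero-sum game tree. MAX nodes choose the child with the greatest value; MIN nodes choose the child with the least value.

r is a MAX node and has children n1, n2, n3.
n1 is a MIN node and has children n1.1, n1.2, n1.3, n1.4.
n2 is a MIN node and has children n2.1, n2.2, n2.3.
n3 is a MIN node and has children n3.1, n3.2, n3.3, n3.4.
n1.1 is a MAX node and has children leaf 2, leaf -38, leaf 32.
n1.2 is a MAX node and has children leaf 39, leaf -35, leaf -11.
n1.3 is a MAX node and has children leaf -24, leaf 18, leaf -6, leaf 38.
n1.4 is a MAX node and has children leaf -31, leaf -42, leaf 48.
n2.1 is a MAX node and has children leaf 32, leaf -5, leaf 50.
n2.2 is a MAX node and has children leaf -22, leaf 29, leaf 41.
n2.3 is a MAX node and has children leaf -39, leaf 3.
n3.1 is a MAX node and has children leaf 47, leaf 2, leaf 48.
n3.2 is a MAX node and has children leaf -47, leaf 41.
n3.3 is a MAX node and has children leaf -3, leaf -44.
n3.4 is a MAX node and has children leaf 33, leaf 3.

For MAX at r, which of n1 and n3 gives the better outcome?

n1.1 (MAX): max(2, -38, 32) = 32
n1.2 (MAX): max(39, -35, -11) = 39
n1.3 (MAX): max(-24, 18, -6, 38) = 38
n1.4 (MAX): max(-31, -42, 48) = 48
n1 (MIN): min(32, 39, 38, 48) = 32
n3.1 (MAX): max(47, 2, 48) = 48
n3.2 (MAX): max(-47, 41) = 41
n3.3 (MAX): max(-3, -44) = -3
n3.4 (MAX): max(33, 3) = 33
n3 (MIN): min(48, 41, -3, 33) = -3
MAX prefers the higher value; n1=32, n3=-3. n1 is better since 32 > -3.

n1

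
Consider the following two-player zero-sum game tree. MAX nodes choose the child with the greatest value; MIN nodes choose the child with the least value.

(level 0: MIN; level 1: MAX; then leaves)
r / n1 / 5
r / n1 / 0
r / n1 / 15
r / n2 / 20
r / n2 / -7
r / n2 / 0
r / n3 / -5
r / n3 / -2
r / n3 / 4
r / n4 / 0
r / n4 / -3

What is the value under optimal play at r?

n1 (MAX): max(5, 0, 15) = 15
n2 (MAX): max(20, -7, 0) = 20
n3 (MAX): max(-5, -2, 4) = 4
n4 (MAX): max(0, -3) = 0
r (MIN): min(15, 20, 4, 0) = 0

0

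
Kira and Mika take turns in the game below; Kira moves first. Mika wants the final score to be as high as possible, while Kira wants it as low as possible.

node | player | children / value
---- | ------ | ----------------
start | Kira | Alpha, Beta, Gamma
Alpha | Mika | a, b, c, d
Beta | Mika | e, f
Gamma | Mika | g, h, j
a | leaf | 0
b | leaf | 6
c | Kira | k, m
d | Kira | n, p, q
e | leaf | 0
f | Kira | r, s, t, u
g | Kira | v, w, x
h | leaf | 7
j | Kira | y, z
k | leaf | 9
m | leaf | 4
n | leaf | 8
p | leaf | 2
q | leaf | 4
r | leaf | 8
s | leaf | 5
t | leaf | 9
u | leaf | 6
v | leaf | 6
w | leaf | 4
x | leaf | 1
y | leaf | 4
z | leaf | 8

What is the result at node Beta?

5

f (Kira): min(8, 5, 9, 6) = 5
Beta (Mika): max(0, 5) = 5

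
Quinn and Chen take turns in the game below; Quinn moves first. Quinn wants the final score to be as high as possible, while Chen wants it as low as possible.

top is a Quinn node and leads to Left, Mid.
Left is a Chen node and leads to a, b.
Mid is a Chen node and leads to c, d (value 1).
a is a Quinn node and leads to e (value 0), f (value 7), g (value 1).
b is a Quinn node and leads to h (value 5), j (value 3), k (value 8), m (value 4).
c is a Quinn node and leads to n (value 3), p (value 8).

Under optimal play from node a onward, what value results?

7

a (Quinn): max(0, 7, 1) = 7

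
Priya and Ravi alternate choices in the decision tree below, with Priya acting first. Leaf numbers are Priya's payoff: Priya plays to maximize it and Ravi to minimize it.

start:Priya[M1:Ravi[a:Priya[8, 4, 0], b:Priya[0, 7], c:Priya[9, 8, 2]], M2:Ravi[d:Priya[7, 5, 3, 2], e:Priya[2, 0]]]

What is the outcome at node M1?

a (Priya): max(8, 4, 0) = 8
b (Priya): max(0, 7) = 7
c (Priya): max(9, 8, 2) = 9
M1 (Ravi): min(8, 7, 9) = 7

7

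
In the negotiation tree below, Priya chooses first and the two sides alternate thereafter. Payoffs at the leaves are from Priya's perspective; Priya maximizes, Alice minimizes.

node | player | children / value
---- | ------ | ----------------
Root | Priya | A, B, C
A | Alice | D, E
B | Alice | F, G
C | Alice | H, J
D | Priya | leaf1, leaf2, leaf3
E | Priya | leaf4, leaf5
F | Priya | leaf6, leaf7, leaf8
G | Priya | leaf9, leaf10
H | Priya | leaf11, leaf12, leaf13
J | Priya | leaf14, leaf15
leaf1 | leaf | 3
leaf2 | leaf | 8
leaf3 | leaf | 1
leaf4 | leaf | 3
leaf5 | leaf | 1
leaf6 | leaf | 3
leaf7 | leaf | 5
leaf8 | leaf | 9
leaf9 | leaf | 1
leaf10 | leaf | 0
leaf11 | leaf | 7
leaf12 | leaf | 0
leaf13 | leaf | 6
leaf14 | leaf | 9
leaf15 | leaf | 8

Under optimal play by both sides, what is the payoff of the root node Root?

D (Priya): max(3, 8, 1) = 8
E (Priya): max(3, 1) = 3
A (Alice): min(8, 3) = 3
F (Priya): max(3, 5, 9) = 9
G (Priya): max(1, 0) = 1
B (Alice): min(9, 1) = 1
H (Priya): max(7, 0, 6) = 7
J (Priya): max(9, 8) = 9
C (Alice): min(7, 9) = 7
Root (Priya): max(3, 1, 7) = 7

7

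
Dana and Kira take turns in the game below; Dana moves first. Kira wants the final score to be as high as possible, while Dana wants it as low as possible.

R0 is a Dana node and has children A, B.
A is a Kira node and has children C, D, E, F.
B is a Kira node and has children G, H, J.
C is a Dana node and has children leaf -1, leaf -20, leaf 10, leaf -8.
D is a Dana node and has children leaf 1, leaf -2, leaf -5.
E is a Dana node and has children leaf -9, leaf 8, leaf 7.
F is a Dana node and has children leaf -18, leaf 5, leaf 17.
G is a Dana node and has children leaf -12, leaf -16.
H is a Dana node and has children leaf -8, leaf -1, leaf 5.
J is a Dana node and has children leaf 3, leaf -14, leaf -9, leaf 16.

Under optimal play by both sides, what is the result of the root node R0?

-8

C (Dana): min(-1, -20, 10, -8) = -20
D (Dana): min(1, -2, -5) = -5
E (Dana): min(-9, 8, 7) = -9
F (Dana): min(-18, 5, 17) = -18
A (Kira): max(-20, -5, -9, -18) = -5
G (Dana): min(-12, -16) = -16
H (Dana): min(-8, -1, 5) = -8
J (Dana): min(3, -14, -9, 16) = -14
B (Kira): max(-16, -8, -14) = -8
R0 (Dana): min(-5, -8) = -8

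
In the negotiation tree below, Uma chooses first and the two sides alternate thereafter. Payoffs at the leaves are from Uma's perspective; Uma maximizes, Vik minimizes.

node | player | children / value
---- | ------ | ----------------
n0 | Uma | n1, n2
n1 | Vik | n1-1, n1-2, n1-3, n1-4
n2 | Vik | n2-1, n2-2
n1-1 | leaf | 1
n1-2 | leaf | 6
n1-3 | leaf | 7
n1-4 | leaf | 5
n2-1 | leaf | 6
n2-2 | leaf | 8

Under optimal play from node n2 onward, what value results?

6

n2 (Vik): min(6, 8) = 6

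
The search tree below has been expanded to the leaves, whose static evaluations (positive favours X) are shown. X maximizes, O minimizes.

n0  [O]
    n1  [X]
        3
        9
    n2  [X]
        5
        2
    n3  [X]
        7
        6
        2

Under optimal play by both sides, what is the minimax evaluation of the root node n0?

n1 (X): max(3, 9) = 9
n2 (X): max(5, 2) = 5
n3 (X): max(7, 6, 2) = 7
n0 (O): min(9, 5, 7) = 5

5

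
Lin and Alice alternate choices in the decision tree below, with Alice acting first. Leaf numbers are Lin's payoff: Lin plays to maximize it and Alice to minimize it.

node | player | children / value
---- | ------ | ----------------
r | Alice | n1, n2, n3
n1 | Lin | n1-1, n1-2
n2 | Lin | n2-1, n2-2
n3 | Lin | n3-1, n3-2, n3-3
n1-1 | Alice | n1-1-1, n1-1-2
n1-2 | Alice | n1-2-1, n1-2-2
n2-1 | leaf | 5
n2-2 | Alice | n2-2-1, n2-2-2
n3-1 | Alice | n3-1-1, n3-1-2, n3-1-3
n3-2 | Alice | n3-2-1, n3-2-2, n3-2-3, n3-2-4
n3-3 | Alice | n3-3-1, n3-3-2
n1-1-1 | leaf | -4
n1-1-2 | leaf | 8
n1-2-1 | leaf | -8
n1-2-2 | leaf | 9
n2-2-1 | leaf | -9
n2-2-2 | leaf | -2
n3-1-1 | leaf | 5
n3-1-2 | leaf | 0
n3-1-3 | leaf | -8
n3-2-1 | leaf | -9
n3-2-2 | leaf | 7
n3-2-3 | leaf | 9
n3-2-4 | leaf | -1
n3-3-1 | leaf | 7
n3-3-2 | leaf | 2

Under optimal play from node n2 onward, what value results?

5

n2-2 (Alice): min(-9, -2) = -9
n2 (Lin): max(5, -9) = 5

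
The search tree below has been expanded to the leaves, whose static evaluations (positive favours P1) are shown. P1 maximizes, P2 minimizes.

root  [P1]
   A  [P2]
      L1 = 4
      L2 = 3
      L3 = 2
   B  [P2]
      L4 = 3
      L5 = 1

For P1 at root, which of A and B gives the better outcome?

A

A (P2): min(4, 3, 2) = 2
B (P2): min(3, 1) = 1
P1 prefers the higher value; A=2, B=1. A is better since 2 > 1.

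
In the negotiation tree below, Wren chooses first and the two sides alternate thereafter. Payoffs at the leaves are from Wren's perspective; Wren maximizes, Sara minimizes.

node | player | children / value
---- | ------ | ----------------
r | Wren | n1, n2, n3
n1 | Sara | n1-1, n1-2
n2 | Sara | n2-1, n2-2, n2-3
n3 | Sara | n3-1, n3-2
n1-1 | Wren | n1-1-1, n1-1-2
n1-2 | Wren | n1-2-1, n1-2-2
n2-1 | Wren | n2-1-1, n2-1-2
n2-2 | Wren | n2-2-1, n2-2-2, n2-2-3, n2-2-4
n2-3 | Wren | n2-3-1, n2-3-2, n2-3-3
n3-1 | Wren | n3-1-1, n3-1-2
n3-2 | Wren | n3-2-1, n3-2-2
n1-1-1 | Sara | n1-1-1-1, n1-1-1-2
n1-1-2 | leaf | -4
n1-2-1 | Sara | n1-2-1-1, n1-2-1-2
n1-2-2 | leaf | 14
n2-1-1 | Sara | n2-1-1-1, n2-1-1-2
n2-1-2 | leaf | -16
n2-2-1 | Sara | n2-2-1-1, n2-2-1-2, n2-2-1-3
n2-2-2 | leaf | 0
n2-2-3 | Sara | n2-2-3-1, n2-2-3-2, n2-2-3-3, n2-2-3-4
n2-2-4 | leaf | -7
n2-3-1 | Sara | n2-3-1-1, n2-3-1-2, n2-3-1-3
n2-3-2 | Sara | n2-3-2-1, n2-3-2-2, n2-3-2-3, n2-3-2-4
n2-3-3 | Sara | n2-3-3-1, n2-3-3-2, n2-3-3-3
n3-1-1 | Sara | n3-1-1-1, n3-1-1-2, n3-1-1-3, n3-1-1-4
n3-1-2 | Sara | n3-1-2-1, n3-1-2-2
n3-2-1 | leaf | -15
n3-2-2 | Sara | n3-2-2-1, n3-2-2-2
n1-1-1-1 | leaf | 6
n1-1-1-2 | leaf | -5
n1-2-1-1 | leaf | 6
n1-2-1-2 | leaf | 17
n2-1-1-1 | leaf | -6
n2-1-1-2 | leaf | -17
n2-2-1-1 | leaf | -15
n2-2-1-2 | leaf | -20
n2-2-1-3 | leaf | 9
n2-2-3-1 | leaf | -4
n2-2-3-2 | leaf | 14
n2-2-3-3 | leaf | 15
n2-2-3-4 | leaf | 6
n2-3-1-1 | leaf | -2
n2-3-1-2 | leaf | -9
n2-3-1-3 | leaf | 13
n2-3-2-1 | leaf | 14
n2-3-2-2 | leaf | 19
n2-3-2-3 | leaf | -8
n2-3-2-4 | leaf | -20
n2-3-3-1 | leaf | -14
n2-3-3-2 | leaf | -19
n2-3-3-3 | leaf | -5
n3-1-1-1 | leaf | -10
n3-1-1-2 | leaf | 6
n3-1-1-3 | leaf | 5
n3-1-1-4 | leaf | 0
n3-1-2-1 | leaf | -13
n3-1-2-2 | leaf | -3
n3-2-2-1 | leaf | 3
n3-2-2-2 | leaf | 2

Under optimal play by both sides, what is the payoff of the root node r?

n1-1-1 (Sara): min(6, -5) = -5
n1-1 (Wren): max(-5, -4) = -4
n1-2-1 (Sara): min(6, 17) = 6
n1-2 (Wren): max(6, 14) = 14
n1 (Sara): min(-4, 14) = -4
n2-1-1 (Sara): min(-6, -17) = -17
n2-1 (Wren): max(-17, -16) = -16
n2-2-1 (Sara): min(-15, -20, 9) = -20
n2-2-3 (Sara): min(-4, 14, 15, 6) = -4
n2-2 (Wren): max(-20, 0, -4, -7) = 0
n2-3-1 (Sara): min(-2, -9, 13) = -9
n2-3-2 (Sara): min(14, 19, -8, -20) = -20
n2-3-3 (Sara): min(-14, -19, -5) = -19
n2-3 (Wren): max(-9, -20, -19) = -9
n2 (Sara): min(-16, 0, -9) = -16
n3-1-1 (Sara): min(-10, 6, 5, 0) = -10
n3-1-2 (Sara): min(-13, -3) = -13
n3-1 (Wren): max(-10, -13) = -10
n3-2-2 (Sara): min(3, 2) = 2
n3-2 (Wren): max(-15, 2) = 2
n3 (Sara): min(-10, 2) = -10
r (Wren): max(-4, -16, -10) = -4

-4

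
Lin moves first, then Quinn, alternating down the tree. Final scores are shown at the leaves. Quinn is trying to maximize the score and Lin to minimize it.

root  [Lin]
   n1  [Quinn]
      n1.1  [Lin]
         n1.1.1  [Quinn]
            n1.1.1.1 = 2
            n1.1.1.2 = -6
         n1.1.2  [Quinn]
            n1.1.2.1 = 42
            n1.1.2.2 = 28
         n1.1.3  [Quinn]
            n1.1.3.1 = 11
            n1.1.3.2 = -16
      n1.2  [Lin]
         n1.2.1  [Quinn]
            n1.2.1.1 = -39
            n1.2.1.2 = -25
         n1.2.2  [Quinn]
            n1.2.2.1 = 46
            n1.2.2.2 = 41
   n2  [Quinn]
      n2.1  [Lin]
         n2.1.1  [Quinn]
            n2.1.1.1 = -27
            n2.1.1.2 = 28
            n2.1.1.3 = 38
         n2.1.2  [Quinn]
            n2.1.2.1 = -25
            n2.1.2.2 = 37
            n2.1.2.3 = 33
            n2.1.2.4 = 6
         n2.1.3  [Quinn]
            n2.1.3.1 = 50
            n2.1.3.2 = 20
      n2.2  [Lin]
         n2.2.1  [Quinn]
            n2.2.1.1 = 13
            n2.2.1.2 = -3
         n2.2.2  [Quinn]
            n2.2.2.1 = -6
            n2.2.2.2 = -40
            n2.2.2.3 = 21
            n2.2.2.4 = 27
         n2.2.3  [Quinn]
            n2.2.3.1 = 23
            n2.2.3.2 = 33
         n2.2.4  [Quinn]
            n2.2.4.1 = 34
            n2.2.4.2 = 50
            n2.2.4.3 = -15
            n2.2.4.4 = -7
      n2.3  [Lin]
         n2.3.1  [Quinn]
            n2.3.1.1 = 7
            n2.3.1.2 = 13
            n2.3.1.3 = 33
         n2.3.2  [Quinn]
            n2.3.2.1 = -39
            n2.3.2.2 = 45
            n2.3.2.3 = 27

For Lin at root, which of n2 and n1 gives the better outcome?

n1

n2.1.1 (Quinn): max(-27, 28, 38) = 38
n2.1.2 (Quinn): max(-25, 37, 33, 6) = 37
n2.1.3 (Quinn): max(50, 20) = 50
n2.1 (Lin): min(38, 37, 50) = 37
n2.2.1 (Quinn): max(13, -3) = 13
n2.2.2 (Quinn): max(-6, -40, 21, 27) = 27
n2.2.3 (Quinn): max(23, 33) = 33
n2.2.4 (Quinn): max(34, 50, -15, -7) = 50
n2.2 (Lin): min(13, 27, 33, 50) = 13
n2.3.1 (Quinn): max(7, 13, 33) = 33
n2.3.2 (Quinn): max(-39, 45, 27) = 45
n2.3 (Lin): min(33, 45) = 33
n2 (Quinn): max(37, 13, 33) = 37
n1.1.1 (Quinn): max(2, -6) = 2
n1.1.2 (Quinn): max(42, 28) = 42
n1.1.3 (Quinn): max(11, -16) = 11
n1.1 (Lin): min(2, 42, 11) = 2
n1.2.1 (Quinn): max(-39, -25) = -25
n1.2.2 (Quinn): max(46, 41) = 46
n1.2 (Lin): min(-25, 46) = -25
n1 (Quinn): max(2, -25) = 2
Lin prefers the lower value; n2=37, n1=2. n1 is better since 2 < 37.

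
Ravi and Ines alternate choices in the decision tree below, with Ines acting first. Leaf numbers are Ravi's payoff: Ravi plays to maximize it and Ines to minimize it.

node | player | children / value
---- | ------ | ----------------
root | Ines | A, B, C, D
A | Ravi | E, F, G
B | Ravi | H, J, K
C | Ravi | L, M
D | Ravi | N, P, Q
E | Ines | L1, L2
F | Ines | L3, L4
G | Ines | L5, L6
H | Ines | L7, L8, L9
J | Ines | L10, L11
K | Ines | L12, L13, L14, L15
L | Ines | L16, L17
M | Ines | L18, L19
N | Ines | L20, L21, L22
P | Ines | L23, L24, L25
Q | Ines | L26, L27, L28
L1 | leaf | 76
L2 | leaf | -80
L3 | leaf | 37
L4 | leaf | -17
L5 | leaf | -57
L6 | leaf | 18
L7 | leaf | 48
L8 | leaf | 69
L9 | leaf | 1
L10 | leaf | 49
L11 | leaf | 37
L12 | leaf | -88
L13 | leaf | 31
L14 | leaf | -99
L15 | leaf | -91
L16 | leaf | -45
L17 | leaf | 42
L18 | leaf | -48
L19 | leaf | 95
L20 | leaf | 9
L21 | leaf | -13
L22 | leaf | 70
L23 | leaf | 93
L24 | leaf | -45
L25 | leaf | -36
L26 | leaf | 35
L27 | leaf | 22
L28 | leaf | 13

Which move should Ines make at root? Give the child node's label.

E (Ines): min(76, -80) = -80
F (Ines): min(37, -17) = -17
G (Ines): min(-57, 18) = -57
A (Ravi): max(-80, -17, -57) = -17
H (Ines): min(48, 69, 1) = 1
J (Ines): min(49, 37) = 37
K (Ines): min(-88, 31, -99, -91) = -99
B (Ravi): max(1, 37, -99) = 37
L (Ines): min(-45, 42) = -45
M (Ines): min(-48, 95) = -48
C (Ravi): max(-45, -48) = -45
N (Ines): min(9, -13, 70) = -13
P (Ines): min(93, -45, -36) = -45
Q (Ines): min(35, 22, 13) = 13
D (Ravi): max(-13, -45, 13) = 13
root (Ines): min(-17, 37, -45, 13) = -45
Ines at root wants the lowest of {A=-17, B=37, C=-45, D=13}, so chooses C.

C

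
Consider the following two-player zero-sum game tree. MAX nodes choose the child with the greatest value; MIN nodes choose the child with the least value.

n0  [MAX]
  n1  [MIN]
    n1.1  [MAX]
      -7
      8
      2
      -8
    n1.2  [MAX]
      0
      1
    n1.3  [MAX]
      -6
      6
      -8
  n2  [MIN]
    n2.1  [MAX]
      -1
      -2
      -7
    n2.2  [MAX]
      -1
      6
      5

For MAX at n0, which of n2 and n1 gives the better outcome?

n2.1 (MAX): max(-1, -2, -7) = -1
n2.2 (MAX): max(-1, 6, 5) = 6
n2 (MIN): min(-1, 6) = -1
n1.1 (MAX): max(-7, 8, 2, -8) = 8
n1.2 (MAX): max(0, 1) = 1
n1.3 (MAX): max(-6, 6, -8) = 6
n1 (MIN): min(8, 1, 6) = 1
MAX prefers the higher value; n2=-1, n1=1. n1 is better since 1 > -1.

n1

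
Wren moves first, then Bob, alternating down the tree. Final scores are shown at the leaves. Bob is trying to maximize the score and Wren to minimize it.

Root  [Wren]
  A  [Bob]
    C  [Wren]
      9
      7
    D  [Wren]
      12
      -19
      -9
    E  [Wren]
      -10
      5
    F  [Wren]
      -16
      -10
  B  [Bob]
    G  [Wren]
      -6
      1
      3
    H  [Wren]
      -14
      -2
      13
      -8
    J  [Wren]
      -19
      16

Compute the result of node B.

G (Wren): min(-6, 1, 3) = -6
H (Wren): min(-14, -2, 13, -8) = -14
J (Wren): min(-19, 16) = -19
B (Bob): max(-6, -14, -19) = -6

-6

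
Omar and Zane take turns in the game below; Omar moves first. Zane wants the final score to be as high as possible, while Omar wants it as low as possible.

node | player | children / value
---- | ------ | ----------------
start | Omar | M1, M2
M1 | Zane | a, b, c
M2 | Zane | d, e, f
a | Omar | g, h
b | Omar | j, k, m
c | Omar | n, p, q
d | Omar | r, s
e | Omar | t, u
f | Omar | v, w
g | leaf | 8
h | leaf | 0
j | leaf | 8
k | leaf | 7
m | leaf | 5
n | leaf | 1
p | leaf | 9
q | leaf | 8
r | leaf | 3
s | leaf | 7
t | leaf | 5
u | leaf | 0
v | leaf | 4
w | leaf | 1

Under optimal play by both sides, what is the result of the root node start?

3

a (Omar): min(8, 0) = 0
b (Omar): min(8, 7, 5) = 5
c (Omar): min(1, 9, 8) = 1
M1 (Zane): max(0, 5, 1) = 5
d (Omar): min(3, 7) = 3
e (Omar): min(5, 0) = 0
f (Omar): min(4, 1) = 1
M2 (Zane): max(3, 0, 1) = 3
start (Omar): min(5, 3) = 3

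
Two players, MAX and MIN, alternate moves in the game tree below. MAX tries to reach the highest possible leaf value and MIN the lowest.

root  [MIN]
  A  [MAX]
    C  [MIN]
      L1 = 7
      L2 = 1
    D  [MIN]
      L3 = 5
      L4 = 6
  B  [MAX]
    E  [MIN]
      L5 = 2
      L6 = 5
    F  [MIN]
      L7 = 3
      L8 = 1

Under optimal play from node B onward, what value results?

2

E (MIN): min(2, 5) = 2
F (MIN): min(3, 1) = 1
B (MAX): max(2, 1) = 2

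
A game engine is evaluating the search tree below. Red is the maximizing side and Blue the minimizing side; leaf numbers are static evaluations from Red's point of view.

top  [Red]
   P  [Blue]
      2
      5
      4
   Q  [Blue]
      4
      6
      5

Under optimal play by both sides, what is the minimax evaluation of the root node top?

P (Blue): min(2, 5, 4) = 2
Q (Blue): min(4, 6, 5) = 4
top (Red): max(2, 4) = 4

4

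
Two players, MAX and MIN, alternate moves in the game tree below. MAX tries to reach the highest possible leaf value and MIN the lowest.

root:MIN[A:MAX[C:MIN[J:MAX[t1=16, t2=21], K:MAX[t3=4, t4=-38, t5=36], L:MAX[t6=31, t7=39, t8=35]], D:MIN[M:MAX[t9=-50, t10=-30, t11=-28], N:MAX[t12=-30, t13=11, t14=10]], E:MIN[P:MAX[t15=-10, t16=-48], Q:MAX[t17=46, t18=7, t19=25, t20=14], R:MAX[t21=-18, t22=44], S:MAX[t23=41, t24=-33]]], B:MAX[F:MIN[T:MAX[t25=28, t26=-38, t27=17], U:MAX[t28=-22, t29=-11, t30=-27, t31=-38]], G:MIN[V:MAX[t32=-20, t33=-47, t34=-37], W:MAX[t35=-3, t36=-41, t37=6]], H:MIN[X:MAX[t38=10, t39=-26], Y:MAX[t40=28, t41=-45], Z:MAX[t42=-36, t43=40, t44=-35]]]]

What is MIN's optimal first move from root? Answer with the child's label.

J (MAX): max(16, 21) = 21
K (MAX): max(4, -38, 36) = 36
L (MAX): max(31, 39, 35) = 39
C (MIN): min(21, 36, 39) = 21
M (MAX): max(-50, -30, -28) = -28
N (MAX): max(-30, 11, 10) = 11
D (MIN): min(-28, 11) = -28
P (MAX): max(-10, -48) = -10
Q (MAX): max(46, 7, 25, 14) = 46
R (MAX): max(-18, 44) = 44
S (MAX): max(41, -33) = 41
E (MIN): min(-10, 46, 44, 41) = -10
A (MAX): max(21, -28, -10) = 21
T (MAX): max(28, -38, 17) = 28
U (MAX): max(-22, -11, -27, -38) = -11
F (MIN): min(28, -11) = -11
V (MAX): max(-20, -47, -37) = -20
W (MAX): max(-3, -41, 6) = 6
G (MIN): min(-20, 6) = -20
X (MAX): max(10, -26) = 10
Y (MAX): max(28, -45) = 28
Z (MAX): max(-36, 40, -35) = 40
H (MIN): min(10, 28, 40) = 10
B (MAX): max(-11, -20, 10) = 10
root (MIN): min(21, 10) = 10
MIN at root wants the lowest of {A=21, B=10}, so chooses B.

B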